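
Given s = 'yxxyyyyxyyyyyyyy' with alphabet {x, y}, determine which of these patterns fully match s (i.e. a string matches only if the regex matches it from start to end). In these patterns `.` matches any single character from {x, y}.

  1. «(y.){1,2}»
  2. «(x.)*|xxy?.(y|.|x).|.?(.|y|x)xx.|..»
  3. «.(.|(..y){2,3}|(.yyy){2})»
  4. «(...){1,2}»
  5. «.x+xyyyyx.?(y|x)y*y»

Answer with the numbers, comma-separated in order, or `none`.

1 → no match
2 → no match
3 → no match
4 → no match
5 → match

5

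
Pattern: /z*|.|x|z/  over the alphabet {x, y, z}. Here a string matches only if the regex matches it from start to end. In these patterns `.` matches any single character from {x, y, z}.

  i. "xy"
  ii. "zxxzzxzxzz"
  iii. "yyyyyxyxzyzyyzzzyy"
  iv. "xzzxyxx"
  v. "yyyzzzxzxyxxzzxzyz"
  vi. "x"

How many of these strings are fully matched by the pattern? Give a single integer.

i. "xy" → no match
ii. "zxxzzxzxzz" → no match
iii → no match
iv. "xzzxyxx" → no match
v → no match
vi. "x" → match
Total matched: 1

1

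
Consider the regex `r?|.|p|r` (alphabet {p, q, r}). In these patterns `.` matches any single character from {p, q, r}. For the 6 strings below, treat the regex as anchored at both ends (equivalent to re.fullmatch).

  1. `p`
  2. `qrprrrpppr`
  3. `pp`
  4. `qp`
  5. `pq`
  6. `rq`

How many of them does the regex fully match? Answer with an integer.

1

1 → match
2 → no match
3 → no match
4 → no match
5 → no match
6 → no match
Total matched: 1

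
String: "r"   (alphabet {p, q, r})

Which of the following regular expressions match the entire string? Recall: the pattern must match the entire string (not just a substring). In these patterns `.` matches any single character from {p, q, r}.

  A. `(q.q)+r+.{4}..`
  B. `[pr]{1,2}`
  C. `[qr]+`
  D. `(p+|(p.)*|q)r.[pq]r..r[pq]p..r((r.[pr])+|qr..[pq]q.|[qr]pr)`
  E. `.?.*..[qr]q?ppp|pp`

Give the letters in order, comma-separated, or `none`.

A → no match — must start with "q"
B → match
C → match
D → no match
E → no match

B, C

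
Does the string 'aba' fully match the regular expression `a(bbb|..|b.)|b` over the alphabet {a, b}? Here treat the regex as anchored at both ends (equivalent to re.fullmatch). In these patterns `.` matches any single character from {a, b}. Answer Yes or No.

Yes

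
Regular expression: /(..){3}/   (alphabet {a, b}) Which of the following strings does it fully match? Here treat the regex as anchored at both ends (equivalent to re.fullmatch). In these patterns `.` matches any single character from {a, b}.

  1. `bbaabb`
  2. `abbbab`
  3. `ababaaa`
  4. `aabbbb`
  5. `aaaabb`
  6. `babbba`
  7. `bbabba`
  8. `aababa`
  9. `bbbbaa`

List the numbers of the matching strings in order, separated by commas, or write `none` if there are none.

1 → match
2 → match
3 → no match
4 → match
5 → match
6 → match
7 → match
8 → match
9 → match

1, 2, 4, 5, 6, 7, 8, 9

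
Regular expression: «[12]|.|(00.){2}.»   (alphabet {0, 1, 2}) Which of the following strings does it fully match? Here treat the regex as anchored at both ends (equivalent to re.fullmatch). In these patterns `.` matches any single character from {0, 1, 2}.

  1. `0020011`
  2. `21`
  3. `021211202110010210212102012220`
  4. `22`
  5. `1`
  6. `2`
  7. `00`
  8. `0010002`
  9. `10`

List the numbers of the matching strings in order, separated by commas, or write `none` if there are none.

1, 5, 6, 8

1 → match
2 → no match
3 → no match
4 → no match
5 → match
6 → match
7 → no match
8 → match
9 → no match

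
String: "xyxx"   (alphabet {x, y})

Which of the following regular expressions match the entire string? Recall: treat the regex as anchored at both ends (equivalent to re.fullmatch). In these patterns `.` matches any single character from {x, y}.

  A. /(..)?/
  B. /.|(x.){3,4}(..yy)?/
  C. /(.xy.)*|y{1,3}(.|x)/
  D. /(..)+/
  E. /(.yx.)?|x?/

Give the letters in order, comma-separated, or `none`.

D, E

A → no match
B → no match
C → no match
D → match
E → match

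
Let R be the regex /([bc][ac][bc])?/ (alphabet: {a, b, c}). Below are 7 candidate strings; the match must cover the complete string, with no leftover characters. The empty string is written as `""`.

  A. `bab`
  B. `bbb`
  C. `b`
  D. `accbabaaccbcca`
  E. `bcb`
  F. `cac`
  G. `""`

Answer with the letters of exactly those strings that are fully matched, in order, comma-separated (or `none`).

A, E, F, G

A → match
B → no match
C → no match
D → no match
E → match
F → match
G → match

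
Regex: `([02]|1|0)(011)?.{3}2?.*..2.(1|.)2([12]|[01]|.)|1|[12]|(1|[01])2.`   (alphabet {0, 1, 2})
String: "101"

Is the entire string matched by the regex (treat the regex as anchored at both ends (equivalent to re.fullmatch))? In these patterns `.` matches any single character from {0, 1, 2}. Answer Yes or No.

No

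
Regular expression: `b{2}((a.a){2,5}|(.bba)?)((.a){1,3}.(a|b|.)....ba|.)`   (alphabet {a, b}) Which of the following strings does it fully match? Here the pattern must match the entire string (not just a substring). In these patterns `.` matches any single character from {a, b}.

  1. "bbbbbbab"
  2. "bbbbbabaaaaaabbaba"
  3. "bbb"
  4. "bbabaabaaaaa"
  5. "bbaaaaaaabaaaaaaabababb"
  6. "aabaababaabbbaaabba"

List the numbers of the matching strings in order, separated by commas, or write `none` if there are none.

1 → no match
2 → match
3 → match
4 → match
5 → no match
6 → no match — must start with "b"

2, 3, 4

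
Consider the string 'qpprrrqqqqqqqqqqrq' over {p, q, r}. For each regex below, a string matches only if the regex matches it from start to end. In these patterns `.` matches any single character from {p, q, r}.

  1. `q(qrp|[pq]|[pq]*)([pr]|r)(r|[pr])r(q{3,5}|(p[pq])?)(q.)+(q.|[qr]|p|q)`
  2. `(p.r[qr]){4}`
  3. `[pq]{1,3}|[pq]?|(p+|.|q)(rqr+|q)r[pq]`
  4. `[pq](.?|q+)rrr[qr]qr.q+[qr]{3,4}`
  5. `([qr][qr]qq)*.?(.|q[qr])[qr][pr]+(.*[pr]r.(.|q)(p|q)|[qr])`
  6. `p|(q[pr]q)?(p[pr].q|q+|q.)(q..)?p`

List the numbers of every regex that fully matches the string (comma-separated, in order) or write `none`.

1

1 → match
2 → no match — must start with 'p'
3 → no match
4 → no match
5 → no match
6 → no match — must end with 'p'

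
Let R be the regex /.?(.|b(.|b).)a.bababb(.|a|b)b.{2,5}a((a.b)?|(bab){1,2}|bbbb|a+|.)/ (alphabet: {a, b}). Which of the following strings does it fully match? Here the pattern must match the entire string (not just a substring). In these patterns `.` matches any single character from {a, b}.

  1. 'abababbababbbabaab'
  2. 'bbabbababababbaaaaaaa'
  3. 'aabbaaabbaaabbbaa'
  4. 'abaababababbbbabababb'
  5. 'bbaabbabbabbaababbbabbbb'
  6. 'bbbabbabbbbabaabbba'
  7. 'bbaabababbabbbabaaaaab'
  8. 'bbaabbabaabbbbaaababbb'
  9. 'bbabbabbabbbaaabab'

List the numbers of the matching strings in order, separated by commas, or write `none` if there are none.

none

1 → no match
2 → no match
3 → no match
4 → no match
5 → no match
6 → no match
7 → no match
8 → no match
9 → no match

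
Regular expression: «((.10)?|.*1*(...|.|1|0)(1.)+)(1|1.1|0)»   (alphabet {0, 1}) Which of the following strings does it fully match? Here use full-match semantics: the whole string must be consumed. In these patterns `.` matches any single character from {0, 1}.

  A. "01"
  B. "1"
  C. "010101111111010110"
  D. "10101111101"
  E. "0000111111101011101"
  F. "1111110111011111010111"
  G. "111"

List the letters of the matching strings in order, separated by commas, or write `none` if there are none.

A → no match
B → match
C → match
D → match
E → match
F → match
G → match

B, C, D, E, F, G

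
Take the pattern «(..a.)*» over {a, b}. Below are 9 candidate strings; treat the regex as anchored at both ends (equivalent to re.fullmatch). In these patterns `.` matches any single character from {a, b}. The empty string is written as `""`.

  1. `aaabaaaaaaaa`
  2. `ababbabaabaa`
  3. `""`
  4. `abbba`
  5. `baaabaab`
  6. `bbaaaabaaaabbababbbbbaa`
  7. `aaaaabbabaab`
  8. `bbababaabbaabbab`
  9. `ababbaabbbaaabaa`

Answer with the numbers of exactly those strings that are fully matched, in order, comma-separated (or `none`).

1, 3, 5, 8, 9

1 → match
2 → no match
3 → match
4 → no match
5 → match
6 → no match
7 → no match
8 → match
9 → match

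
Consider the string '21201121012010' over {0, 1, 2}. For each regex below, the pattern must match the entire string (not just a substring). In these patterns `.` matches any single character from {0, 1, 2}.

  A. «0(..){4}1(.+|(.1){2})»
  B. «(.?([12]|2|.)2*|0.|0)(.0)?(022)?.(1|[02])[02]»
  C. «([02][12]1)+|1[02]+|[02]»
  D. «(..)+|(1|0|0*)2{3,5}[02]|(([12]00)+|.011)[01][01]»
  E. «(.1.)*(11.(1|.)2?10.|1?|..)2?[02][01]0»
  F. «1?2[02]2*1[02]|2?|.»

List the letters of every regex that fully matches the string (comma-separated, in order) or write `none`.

D, E

A → no match — must start with '0'
B → no match
C → no match
D → match
E → match
F → no match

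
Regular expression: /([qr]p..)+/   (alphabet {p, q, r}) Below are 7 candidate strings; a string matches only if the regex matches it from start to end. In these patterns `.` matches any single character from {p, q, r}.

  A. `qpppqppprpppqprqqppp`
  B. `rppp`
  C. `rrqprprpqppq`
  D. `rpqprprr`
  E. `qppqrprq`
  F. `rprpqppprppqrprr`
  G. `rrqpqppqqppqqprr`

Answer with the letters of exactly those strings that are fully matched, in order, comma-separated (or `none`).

A, B, D, E, F

A → match
B → match
C → no match
D → match
E → match
F → match
G → no match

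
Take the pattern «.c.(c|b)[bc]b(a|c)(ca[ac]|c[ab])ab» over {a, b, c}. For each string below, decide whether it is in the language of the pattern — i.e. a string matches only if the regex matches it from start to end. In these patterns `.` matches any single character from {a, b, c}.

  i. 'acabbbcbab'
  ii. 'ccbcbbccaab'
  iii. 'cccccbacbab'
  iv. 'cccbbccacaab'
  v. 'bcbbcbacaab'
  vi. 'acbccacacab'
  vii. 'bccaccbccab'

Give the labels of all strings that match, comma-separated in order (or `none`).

ii, iii, v

i → no match
ii → match
iii → match
iv → no match
v → match
vi → no match
vii → no match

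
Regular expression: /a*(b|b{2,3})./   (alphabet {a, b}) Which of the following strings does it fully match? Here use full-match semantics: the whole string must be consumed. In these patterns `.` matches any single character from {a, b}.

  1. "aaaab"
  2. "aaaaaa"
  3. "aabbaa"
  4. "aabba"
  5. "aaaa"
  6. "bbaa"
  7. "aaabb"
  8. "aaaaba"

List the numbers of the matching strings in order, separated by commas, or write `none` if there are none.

4, 7, 8

1. "aaaab" → no match
2. "aaaaaa" → no match
3. "aabbaa" → no match
4. "aabba" → match
5. "aaaa" → no match
6. "bbaa" → no match
7. "aaabb" → match
8. "aaaaba" → match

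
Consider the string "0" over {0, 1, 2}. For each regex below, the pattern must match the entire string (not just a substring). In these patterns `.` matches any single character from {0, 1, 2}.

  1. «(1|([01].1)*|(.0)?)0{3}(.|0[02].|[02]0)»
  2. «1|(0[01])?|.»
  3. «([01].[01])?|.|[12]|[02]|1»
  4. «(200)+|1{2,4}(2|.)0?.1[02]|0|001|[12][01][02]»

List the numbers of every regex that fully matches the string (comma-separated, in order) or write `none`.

1 → no match
2 → match
3 → match
4 → match

2, 3, 4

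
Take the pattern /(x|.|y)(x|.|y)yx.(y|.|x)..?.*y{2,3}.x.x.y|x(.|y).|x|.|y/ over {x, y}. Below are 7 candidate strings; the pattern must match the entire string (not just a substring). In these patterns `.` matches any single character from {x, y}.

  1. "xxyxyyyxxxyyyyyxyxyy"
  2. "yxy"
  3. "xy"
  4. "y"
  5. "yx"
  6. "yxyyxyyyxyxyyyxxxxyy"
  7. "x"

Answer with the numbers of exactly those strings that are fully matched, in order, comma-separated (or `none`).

1, 4, 7

1 → match
2 → no match
3 → no match
4 → match
5 → no match
6 → no match
7 → match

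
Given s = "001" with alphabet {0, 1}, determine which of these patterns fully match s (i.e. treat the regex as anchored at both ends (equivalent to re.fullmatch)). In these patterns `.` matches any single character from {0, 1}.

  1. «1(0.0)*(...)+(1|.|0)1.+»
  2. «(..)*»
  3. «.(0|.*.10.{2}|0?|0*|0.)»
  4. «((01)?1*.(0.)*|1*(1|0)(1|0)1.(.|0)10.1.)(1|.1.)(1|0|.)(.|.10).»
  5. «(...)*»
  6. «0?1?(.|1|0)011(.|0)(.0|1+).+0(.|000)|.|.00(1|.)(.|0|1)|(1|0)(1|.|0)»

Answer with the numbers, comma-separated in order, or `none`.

3, 5

1 → no match — must start with "1"
2 → no match
3 → match
4 → no match
5 → match
6 → no match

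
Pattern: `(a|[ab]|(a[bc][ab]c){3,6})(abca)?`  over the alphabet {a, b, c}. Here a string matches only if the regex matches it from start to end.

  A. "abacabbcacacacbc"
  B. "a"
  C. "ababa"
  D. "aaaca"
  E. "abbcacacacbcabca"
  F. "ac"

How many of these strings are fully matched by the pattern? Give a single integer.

3

A → match
B → match
C → no match
D → no match
E → match
F → no match
Total matched: 3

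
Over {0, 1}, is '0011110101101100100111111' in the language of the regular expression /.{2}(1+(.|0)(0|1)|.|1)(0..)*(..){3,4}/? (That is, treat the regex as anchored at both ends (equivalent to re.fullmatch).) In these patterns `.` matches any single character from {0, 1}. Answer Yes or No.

Yes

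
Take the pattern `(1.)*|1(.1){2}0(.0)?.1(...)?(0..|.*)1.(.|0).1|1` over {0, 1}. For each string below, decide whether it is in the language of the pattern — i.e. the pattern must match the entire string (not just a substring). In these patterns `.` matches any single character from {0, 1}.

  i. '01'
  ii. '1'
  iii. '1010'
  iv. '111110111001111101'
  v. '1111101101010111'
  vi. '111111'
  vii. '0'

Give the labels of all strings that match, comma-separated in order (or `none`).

i → no match
ii → match
iii → match
iv → match
v → match
vi → match
vii → no match

ii, iii, iv, v, vi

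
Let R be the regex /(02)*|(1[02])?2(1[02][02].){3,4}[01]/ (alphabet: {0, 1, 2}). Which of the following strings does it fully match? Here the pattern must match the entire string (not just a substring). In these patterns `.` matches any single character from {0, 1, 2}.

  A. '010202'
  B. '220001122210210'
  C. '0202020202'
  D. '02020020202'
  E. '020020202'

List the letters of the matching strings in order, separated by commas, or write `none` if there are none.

C

A → no match
B → no match
C → match
D → no match
E → no match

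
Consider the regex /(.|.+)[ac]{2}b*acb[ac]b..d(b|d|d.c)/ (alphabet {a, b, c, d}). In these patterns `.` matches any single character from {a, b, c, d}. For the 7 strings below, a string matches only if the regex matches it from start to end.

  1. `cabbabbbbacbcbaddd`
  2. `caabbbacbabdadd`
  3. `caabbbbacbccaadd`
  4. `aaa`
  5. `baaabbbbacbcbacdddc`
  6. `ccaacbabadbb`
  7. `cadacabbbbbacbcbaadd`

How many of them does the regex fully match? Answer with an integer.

1 → no match
2 → match
3 → no match
4 → no match
5 → match
6 → no match
7 → match
Total matched: 3

3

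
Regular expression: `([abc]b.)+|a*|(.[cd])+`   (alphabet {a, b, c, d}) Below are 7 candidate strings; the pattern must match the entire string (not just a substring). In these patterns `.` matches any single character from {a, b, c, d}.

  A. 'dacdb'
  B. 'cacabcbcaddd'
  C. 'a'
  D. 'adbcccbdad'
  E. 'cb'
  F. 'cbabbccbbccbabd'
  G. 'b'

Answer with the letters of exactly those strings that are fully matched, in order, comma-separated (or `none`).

C, D

A → no match
B → no match
C → match
D → match
E → no match
F → no match
G → no match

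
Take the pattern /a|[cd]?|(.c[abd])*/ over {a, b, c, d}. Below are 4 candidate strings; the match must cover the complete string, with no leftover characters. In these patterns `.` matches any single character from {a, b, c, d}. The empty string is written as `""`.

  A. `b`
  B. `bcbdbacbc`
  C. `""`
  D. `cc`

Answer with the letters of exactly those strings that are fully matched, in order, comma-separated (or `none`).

C

A → no match
B → no match
C → match
D → no match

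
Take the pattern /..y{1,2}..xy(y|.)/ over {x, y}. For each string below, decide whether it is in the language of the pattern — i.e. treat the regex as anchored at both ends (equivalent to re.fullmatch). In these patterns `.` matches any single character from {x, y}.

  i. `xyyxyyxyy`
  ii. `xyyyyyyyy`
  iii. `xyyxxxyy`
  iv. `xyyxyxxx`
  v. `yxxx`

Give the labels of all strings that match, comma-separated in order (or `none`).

i → no match
ii → no match
iii → match
iv → no match
v → no match

iii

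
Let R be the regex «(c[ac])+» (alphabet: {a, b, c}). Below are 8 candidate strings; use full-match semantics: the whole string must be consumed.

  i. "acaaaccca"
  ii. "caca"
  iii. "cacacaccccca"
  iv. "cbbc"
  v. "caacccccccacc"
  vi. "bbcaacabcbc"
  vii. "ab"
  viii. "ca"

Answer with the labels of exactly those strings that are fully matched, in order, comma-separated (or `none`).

i → no match — must start with "c"
ii → match
iii → match
iv → no match
v → no match
vi → no match — must start with "c"
vii → no match — must start with "c"
viii → match

ii, iii, viii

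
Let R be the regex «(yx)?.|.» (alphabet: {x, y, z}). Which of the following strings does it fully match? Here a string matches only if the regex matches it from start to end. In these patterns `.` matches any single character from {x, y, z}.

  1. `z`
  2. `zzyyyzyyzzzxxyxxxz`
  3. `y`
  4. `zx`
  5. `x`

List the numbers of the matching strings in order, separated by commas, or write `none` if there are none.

1 → match
2 → no match
3 → match
4 → no match
5 → match

1, 3, 5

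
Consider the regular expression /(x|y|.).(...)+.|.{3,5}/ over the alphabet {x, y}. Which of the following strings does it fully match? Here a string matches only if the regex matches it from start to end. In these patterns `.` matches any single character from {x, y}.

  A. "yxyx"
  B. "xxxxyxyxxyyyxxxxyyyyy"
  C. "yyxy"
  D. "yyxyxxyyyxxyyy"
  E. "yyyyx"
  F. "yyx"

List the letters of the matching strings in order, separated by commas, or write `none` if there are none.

A → match
B → match
C → match
D → no match
E → match
F → match

A, B, C, E, F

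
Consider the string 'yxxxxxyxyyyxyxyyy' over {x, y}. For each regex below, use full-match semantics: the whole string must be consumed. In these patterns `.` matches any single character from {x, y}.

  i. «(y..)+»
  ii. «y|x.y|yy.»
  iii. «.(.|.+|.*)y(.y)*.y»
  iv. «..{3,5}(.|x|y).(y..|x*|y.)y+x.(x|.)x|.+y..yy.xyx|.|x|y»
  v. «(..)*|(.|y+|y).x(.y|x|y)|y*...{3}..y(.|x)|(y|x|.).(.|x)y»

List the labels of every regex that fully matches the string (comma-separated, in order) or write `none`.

i → no match
ii → no match
iii → match
iv → no match
v → no match

iii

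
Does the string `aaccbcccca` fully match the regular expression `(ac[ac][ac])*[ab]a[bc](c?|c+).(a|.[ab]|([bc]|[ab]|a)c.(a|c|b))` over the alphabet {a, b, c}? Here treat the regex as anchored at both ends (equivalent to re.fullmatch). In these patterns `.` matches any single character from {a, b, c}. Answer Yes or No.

No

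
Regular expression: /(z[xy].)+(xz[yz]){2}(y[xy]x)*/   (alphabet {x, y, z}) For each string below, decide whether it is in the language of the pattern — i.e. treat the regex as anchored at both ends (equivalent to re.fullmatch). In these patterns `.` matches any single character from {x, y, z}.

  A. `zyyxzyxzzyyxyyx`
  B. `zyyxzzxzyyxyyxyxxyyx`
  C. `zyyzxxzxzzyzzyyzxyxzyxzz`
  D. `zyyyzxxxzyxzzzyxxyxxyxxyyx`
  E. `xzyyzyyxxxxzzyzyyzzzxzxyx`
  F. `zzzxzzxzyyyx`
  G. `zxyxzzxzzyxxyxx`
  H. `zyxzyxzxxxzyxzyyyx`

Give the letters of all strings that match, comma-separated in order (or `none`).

A, C, G, H

A → match
B → no match
C → match
D → no match
E → no match — must start with `z`
F → no match
G → match
H → match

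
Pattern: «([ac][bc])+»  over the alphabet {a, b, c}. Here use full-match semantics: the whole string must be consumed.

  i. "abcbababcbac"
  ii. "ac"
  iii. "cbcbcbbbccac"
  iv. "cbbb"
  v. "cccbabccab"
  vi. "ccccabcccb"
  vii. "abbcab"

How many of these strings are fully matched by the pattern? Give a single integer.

4

i → match
ii → match
iii → no match
iv → no match
v → match
vi → match
vii → no match
Total matched: 4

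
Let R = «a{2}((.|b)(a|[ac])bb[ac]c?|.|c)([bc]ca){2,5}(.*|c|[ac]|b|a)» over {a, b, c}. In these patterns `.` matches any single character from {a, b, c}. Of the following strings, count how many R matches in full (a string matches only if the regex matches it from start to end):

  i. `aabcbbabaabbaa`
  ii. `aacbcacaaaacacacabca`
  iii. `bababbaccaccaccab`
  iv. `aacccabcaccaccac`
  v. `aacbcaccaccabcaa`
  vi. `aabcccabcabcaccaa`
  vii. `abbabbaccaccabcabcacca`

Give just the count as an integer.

i → no match
ii → no match
iii → no match — must start with `a`
iv → match
v → match
vi → no match
vii → no match
Total matched: 2

2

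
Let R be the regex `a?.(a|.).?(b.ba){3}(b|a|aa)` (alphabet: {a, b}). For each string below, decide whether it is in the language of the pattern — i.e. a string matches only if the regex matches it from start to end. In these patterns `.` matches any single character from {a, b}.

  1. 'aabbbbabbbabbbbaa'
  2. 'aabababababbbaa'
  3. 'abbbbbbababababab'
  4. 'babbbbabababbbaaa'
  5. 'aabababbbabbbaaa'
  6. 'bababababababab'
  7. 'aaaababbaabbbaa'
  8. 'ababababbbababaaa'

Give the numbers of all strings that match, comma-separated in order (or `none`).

1 → no match
2 → match
3 → match
4 → match
5 → match
6 → match
7 → no match
8 → match

2, 3, 4, 5, 6, 8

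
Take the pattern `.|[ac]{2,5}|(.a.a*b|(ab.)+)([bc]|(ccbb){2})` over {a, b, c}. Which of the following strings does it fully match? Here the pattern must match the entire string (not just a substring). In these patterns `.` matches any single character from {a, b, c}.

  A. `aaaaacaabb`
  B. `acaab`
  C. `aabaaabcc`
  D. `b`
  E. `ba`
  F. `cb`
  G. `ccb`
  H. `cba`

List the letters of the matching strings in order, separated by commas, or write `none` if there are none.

D

A → no match
B → no match
C → no match
D → match
E → no match
F → no match
G → no match
H → no match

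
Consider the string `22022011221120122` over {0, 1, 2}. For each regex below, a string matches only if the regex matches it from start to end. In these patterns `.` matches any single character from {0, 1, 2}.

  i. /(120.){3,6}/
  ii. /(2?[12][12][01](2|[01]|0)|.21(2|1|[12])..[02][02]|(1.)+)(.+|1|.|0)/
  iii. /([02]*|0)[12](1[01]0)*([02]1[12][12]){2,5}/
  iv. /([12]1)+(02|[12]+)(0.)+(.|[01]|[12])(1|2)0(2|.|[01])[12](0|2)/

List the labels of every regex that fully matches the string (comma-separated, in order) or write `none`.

ii, iii

i → no match — must start with `120`
ii → match
iii → match
iv → no match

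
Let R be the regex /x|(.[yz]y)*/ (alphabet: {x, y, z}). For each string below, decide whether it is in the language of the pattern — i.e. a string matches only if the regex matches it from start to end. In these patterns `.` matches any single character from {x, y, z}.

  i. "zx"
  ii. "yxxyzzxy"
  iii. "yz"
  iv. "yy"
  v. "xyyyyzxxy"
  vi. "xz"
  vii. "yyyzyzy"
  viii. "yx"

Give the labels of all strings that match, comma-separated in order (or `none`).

none

i → no match
ii → no match
iii → no match
iv → no match
v → no match
vi → no match
vii → no match
viii → no match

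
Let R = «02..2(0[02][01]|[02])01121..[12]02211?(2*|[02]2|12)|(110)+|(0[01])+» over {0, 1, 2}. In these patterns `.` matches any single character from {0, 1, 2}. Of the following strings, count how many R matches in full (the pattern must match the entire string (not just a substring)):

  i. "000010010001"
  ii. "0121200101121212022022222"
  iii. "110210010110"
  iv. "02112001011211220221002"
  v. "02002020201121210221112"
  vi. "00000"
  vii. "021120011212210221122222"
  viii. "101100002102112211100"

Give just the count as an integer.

i → no match
ii → no match
iii → no match
iv → no match
v → no match
vi → no match
vii → match
viii → no match
Total matched: 1

1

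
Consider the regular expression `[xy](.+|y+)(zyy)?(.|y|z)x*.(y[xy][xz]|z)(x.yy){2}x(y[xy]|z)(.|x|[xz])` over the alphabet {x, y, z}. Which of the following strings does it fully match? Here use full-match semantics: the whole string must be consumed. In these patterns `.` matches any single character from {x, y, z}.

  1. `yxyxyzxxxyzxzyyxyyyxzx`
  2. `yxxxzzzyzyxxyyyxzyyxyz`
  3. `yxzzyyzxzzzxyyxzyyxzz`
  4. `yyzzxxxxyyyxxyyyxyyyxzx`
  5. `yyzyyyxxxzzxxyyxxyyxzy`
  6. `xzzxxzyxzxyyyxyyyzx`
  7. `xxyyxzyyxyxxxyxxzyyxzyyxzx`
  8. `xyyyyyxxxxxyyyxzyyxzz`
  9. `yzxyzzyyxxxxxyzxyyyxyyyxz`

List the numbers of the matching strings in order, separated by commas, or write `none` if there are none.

1, 4, 5

1 → match
2 → no match
3 → no match
4 → match
5 → match
6 → no match
7 → no match
8 → no match
9 → no match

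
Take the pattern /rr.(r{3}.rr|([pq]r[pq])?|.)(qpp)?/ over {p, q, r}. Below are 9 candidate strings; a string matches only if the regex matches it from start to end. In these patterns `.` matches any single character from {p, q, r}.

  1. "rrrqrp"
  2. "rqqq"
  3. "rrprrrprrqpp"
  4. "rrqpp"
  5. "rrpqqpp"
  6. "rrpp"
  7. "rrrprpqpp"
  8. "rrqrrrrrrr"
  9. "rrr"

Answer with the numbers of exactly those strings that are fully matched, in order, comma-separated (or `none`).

1. "rrrqrp" → match
2. "rqqq" → no match — must start with "rr"
3. "rrprrrprrqpp" → match
4. "rrqpp" → no match
5. "rrpqqpp" → match
6. "rrpp" → match
7. "rrrprpqpp" → match
8. "rrqrrrrrrr" → no match
9. "rrr" → match

1, 3, 5, 6, 7, 9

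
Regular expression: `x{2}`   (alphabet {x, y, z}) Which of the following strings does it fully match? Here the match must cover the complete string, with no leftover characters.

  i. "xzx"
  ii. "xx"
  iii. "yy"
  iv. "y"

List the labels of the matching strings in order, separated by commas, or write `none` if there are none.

i → no match
ii → match
iii → no match — must start with "x"
iv → no match — must start with "x"

ii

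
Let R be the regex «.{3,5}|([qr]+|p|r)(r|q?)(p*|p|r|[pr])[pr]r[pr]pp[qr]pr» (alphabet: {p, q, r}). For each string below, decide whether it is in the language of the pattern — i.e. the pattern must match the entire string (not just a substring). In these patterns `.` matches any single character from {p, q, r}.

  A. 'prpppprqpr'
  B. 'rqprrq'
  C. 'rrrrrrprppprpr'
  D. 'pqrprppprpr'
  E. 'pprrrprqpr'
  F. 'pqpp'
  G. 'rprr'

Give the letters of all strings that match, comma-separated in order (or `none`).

A. 'prpppprqpr' → no match
B. 'rqprrq' → no match
C → match
D. 'pqrprppprpr' → match
E. 'pprrrprqpr' → no match
F. 'pqpp' → match
G. 'rprr' → match

C, D, F, G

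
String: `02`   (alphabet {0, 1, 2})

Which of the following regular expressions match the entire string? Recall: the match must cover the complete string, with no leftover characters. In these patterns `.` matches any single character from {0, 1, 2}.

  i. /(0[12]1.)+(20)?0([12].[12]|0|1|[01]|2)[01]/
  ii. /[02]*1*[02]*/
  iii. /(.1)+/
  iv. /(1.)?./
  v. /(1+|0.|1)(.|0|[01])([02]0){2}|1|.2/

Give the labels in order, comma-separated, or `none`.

ii, v

i → no match
ii → match
iii → no match — must end with `1`
iv → no match
v → match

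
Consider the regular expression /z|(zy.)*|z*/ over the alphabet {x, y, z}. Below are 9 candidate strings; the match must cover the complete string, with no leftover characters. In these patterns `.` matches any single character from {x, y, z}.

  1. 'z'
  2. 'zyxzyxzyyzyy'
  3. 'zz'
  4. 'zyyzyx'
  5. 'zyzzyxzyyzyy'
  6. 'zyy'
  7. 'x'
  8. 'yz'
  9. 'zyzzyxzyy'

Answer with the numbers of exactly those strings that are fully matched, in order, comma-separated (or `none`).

1, 2, 3, 4, 5, 6, 9

1. 'z' → match
2. 'zyxzyxzyyzyy' → match
3. 'zz' → match
4. 'zyyzyx' → match
5. 'zyzzyxzyyzyy' → match
6. 'zyy' → match
7. 'x' → no match
8. 'yz' → no match
9. 'zyzzyxzyy' → match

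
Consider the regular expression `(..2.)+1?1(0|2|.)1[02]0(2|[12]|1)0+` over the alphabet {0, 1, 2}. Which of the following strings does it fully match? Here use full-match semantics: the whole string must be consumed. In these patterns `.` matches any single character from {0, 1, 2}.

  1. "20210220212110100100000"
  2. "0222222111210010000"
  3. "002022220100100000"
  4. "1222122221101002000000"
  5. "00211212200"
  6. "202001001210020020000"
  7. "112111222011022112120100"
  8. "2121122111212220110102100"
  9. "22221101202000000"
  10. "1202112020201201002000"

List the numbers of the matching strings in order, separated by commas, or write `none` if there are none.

1 → match
2 → match
3 → no match
4 → no match
5 → no match
6 → no match
7 → no match
8 → no match
9 → match
10 → no match

1, 2, 9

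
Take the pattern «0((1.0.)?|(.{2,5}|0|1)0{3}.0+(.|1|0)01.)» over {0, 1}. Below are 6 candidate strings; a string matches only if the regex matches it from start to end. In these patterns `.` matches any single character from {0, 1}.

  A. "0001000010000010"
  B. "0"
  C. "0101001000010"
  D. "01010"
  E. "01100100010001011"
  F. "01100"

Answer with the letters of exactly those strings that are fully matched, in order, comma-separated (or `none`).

A, B, E, F

A → match
B → match
C → no match
D → no match
E → match
F → match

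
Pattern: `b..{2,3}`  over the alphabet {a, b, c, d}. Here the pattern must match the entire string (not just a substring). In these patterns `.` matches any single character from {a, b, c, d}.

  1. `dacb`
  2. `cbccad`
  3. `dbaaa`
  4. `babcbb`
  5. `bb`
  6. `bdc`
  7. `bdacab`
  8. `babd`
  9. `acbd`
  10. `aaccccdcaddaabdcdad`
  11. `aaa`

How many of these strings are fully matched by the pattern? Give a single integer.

1 → no match — must start with `b`
2 → no match — must start with `b`
3 → no match — must start with `b`
4 → no match
5 → no match
6 → no match
7 → no match
8 → match
9 → no match — must start with `b`
10 → no match — must start with `b`
11 → no match — must start with `b`
Total matched: 1

1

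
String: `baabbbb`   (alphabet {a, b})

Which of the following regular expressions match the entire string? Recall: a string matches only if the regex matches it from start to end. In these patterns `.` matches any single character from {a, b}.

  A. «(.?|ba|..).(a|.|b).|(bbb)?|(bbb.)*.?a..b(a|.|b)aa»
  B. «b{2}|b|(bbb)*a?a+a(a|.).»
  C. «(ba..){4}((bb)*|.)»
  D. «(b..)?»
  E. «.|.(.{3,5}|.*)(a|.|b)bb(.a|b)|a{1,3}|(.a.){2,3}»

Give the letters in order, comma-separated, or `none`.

A → no match
B → no match
C → no match
D → no match
E → match

E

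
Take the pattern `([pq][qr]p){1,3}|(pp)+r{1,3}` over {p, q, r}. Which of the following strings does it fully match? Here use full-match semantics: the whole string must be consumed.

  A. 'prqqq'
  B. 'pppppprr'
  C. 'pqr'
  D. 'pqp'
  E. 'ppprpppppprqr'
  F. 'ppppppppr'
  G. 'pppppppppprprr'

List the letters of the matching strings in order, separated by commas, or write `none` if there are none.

B, D, F

A. 'prqqq' → no match
B. 'pppppprr' → match
C. 'pqr' → no match
D. 'pqp' → match
E → no match
F. 'ppppppppr' → match
G → no match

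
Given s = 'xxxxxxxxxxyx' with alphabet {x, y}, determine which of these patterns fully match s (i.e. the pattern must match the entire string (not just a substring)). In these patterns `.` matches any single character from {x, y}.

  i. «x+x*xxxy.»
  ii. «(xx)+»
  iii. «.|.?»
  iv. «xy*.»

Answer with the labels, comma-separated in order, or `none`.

i

i → match
ii → no match — must end with 'xx'
iii → no match
iv → no match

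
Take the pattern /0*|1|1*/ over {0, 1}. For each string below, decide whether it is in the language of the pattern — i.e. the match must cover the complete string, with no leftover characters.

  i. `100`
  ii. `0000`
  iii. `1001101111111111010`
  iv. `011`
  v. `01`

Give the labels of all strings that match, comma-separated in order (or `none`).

ii

i → no match
ii → match
iii → no match
iv → no match
v → no match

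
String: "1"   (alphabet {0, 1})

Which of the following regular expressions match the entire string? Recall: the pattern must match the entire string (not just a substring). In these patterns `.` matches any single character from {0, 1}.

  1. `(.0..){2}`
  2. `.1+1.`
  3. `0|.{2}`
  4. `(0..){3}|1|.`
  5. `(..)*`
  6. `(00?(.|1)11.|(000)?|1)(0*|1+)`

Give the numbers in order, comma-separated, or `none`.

1 → no match
2 → no match
3 → no match
4 → match
5 → no match
6 → match

4, 6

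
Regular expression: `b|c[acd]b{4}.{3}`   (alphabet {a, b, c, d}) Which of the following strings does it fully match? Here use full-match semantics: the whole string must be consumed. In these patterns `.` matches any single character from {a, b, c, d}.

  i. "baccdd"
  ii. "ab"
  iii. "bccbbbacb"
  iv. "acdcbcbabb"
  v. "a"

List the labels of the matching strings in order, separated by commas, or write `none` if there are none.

none

i → no match
ii → no match
iii → no match
iv → no match
v → no match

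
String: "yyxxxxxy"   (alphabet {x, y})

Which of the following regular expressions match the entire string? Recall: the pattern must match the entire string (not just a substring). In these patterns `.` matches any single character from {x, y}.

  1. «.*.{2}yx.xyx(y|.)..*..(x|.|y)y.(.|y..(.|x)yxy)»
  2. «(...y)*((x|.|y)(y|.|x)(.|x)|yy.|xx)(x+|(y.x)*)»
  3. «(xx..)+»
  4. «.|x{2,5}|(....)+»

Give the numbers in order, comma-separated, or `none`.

4

1 → no match
2 → no match
3 → no match — must start with "xx"
4 → match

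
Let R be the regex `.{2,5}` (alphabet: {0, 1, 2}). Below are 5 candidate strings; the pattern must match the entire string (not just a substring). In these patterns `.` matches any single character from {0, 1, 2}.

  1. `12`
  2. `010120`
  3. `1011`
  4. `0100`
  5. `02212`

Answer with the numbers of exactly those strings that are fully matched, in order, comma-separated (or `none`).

1, 3, 4, 5

1 → match
2 → no match
3 → match
4 → match
5 → match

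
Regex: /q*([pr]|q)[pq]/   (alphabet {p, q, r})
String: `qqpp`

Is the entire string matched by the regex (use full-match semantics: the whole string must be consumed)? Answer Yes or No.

Yes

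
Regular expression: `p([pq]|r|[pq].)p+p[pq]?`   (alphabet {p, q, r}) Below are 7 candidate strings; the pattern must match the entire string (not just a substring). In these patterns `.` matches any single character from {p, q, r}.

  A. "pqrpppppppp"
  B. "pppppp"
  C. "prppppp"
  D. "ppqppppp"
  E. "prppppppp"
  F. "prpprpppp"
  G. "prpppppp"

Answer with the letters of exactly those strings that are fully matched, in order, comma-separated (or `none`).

A, B, C, D, E, G

A → match
B → match
C → match
D → match
E → match
F → no match
G → match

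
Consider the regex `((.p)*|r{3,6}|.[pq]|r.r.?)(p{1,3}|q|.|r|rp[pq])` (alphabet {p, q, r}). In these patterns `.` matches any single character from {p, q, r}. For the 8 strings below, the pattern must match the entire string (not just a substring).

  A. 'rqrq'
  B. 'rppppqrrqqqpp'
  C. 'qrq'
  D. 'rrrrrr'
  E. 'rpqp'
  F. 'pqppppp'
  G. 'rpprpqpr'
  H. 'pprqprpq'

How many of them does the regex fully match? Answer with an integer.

2

A → match
B → no match
C → no match
D → match
E → no match
F → no match
G → no match
H → no match
Total matched: 2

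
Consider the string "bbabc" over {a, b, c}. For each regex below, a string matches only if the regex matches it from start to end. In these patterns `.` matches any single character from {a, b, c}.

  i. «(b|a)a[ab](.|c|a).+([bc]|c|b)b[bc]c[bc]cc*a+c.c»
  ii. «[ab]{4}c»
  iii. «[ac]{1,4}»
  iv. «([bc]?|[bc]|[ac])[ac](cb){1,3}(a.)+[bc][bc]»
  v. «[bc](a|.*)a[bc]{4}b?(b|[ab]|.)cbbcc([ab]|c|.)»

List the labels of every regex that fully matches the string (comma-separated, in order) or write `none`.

ii

i → no match
ii → match
iii → no match
iv → no match
v → no match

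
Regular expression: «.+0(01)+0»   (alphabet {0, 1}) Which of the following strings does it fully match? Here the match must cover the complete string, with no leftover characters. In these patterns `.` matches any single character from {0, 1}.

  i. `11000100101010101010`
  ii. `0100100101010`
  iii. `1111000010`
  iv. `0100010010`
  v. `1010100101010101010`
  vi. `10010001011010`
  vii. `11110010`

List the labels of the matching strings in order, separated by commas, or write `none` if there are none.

i, ii, iii, iv, v, vii

i → match
ii → match
iii → match
iv → match
v → match
vi → no match
vii → match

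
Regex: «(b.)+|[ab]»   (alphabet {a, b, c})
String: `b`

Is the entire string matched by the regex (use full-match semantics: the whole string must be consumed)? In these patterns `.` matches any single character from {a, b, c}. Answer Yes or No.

Yes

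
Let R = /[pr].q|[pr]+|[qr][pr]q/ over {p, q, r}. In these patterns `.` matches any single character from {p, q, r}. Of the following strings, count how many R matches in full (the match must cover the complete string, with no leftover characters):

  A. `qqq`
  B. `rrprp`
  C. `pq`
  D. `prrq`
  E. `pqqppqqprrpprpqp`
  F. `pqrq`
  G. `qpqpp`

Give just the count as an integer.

1

A. `qqq` → no match
B. `rrprp` → match
C. `pq` → no match
D. `prrq` → no match
E → no match
F. `pqrq` → no match
G. `qpqpp` → no match
Total matched: 1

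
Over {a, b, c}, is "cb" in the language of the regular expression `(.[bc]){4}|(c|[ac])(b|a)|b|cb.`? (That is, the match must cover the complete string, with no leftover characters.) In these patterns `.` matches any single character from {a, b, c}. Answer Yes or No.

Yes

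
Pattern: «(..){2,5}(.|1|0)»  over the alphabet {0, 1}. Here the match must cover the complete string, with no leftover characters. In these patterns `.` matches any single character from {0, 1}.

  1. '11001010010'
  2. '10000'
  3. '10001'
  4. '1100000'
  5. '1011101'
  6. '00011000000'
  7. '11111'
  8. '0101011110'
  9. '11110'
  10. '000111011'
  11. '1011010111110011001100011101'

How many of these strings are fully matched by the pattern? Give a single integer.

9

1 → match
2 → match
3 → match
4 → match
5 → match
6 → match
7 → match
8 → no match
9 → match
10 → match
11 → no match
Total matched: 9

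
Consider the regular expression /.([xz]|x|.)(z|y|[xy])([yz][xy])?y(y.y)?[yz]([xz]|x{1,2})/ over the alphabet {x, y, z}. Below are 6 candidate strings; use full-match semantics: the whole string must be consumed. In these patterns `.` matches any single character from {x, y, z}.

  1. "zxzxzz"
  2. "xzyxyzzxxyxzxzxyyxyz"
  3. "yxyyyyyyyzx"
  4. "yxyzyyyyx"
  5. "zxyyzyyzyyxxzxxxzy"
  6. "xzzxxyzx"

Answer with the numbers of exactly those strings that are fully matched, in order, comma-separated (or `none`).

3

1 → no match
2 → no match
3 → match
4 → no match
5 → no match
6 → no match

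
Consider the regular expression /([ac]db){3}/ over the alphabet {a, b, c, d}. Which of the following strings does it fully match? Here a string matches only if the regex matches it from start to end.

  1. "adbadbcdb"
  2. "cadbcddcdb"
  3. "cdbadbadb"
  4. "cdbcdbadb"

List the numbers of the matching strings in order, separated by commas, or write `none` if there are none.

1 → match
2 → no match
3 → match
4 → match

1, 3, 4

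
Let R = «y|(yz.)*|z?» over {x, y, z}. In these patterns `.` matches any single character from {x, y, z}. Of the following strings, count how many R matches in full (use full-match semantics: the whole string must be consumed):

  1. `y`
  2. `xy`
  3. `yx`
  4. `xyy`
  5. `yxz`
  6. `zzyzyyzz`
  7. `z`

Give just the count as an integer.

1 → match
2 → no match
3 → no match
4 → no match
5 → no match
6 → no match
7 → match
Total matched: 2

2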